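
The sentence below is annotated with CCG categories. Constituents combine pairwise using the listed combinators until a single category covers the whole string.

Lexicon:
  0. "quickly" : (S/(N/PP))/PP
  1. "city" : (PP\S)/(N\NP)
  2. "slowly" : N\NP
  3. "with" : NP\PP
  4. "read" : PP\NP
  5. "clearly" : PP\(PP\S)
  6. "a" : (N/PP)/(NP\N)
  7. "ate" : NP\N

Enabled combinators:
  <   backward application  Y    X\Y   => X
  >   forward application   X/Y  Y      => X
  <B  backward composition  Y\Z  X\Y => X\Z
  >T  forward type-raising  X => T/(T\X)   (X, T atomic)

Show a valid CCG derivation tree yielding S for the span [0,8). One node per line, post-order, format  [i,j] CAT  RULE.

[0,8] S   >
  [0,6] S/(N/PP)   >
    [0,1] "quickly" : (S/(N/PP))/PP
    [1,6] PP   <
      [1,5] PP\S   <B
        [1,3] PP\S   >
          [1,2] "city" : (PP\S)/(N\NP)
          [2,3] "slowly" : N\NP
        [3,5] PP\PP   <B
          [3,4] "with" : NP\PP
          [4,5] "read" : PP\NP
      [5,6] "clearly" : PP\(PP\S)
  [6,8] N/PP   >
    [6,7] "a" : (N/PP)/(NP\N)
    [7,8] "ate" : NP\N

[0,1] (S/(N/PP))/PP  lex  "quickly"
[1,2] (PP\S)/(N\NP)  lex  "city"
[2,3] N\NP  lex  "slowly"
[1,3] PP\S  >  k=2
[3,4] NP\PP  lex  "with"
[4,5] PP\NP  lex  "read"
[3,5] PP\PP  <B  k=4
[1,5] PP\S  <B  k=3
[5,6] PP\(PP\S)  lex  "clearly"
[1,6] PP  <  k=5
[0,6] S/(N/PP)  >  k=1
[6,7] (N/PP)/(NP\N)  lex  "a"
[7,8] NP\N  lex  "ate"
[6,8] N/PP  >  k=7
[0,8] S  >  k=6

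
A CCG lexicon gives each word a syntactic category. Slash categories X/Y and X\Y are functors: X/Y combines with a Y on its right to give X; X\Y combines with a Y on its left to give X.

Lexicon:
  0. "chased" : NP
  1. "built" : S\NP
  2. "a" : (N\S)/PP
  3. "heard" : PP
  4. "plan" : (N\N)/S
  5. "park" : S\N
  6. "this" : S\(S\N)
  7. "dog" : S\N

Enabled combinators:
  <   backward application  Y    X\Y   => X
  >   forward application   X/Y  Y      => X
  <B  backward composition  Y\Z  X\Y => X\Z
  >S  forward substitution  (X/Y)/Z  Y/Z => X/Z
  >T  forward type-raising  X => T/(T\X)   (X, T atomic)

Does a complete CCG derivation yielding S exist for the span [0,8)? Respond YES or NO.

YES

[0,8] S   <
  [0,4] N   <
    [0,2] S   >
      [0,1] S/(S\NP)   >T
        [0,1] "chased" : NP
      [1,2] "built" : S\NP
    [2,4] N\S   >
      [2,3] "a" : (N\S)/PP
      [3,4] "heard" : PP
  [4,8] S\N   <B
    [4,7] N\N   >
      [4,5] "plan" : (N\N)/S
      [5,7] S   <
        [5,6] "park" : S\N
        [6,7] "this" : S\(S\N)
    [7,8] "dog" : S\N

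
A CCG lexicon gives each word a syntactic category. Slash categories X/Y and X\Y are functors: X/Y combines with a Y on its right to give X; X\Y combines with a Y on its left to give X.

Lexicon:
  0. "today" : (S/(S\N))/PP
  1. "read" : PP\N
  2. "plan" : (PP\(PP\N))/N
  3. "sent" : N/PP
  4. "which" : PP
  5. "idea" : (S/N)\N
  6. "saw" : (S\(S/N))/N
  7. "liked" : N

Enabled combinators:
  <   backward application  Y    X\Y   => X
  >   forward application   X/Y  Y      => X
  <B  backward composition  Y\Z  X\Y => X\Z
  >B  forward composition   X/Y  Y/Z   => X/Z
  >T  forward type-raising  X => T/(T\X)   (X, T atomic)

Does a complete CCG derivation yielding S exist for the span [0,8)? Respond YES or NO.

[0,8] S   >
  [0,5] S/(S\N)   >
    [0,1] "today" : (S/(S\N))/PP
    [1,5] PP   <
      [1,2] "read" : PP\N
      [2,5] PP\(PP\N)   >
        [2,3] "plan" : (PP\(PP\N))/N
        [3,5] N   >
          [3,4] "sent" : N/PP
          [4,5] "which" : PP
  [5,8] S\N   <B
    [5,6] "idea" : (S/N)\N
    [6,8] S\(S/N)   >
      [6,7] "saw" : (S\(S/N))/N
      [7,8] "liked" : N

YES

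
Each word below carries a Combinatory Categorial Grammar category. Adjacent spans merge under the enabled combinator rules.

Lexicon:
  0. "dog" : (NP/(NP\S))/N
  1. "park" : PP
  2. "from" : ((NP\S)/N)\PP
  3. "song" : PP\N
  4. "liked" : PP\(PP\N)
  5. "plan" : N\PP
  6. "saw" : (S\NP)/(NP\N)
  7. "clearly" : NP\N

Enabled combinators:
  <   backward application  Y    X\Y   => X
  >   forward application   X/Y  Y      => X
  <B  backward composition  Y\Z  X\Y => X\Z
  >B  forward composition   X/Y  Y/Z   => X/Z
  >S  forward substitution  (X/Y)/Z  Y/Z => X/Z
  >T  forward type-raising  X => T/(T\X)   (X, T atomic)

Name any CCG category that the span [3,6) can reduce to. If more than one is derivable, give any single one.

[0,8] S   <
  [0,6] NP   >
    [0,3] NP/N   >S
      [0,1] "dog" : (NP/(NP\S))/N
      [1,3] (NP\S)/N   <
        [1,2] "park" : PP
        [2,3] "from" : ((NP\S)/N)\PP
    [3,6] N   <
      [3,5] PP   <
        [3,4] "song" : PP\N
        [4,5] "liked" : PP\(PP\N)
      [5,6] "plan" : N\PP
  [6,8] S\NP   >
    [6,7] "saw" : (S\NP)/(NP\N)
    [7,8] "clearly" : NP\N

N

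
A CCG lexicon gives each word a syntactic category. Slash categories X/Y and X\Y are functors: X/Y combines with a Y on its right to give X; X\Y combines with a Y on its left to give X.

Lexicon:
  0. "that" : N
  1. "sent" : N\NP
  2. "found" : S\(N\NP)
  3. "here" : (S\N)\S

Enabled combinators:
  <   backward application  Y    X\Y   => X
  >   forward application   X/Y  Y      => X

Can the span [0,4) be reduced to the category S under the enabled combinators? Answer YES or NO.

YES

[0,4] S   <
  [0,1] "that" : N
  [1,4] S\N   <
    [1,3] S   <
      [1,2] "sent" : N\NP
      [2,3] "found" : S\(N\NP)
    [3,4] "here" : (S\N)\S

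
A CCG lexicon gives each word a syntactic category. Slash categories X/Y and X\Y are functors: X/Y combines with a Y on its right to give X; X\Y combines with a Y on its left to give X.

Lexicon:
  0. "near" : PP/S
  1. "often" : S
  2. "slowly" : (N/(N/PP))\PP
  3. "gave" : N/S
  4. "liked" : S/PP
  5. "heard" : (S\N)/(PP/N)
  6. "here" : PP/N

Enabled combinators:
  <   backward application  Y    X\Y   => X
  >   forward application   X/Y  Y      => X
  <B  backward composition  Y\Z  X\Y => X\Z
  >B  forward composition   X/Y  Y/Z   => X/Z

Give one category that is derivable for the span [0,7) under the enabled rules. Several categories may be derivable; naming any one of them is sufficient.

S

[0,7] S   <
  [0,5] N   >
    [0,3] N/(N/PP)   <
      [0,2] PP   >
        [0,1] "near" : PP/S
        [1,2] "often" : S
      [2,3] "slowly" : (N/(N/PP))\PP
    [3,5] N/PP   >B
      [3,4] "gave" : N/S
      [4,5] "liked" : S/PP
  [5,7] S\N   >
    [5,6] "heard" : (S\N)/(PP/N)
    [6,7] "here" : PP/N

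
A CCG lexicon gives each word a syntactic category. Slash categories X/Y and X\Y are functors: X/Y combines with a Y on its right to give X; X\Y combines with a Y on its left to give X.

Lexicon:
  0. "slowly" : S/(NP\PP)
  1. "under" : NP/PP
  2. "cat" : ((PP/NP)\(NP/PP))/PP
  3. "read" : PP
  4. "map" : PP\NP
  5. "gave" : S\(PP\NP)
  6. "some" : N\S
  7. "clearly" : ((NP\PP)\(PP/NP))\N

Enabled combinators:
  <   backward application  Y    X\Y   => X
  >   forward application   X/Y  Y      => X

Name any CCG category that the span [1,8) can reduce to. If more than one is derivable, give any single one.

[0,8] S   >
  [0,1] "slowly" : S/(NP\PP)
  [1,8] NP\PP   <
    [1,4] PP/NP   <
      [1,2] "under" : NP/PP
      [2,4] (PP/NP)\(NP/PP)   >
        [2,3] "cat" : ((PP/NP)\(NP/PP))/PP
        [3,4] "read" : PP
    [4,8] (NP\PP)\(PP/NP)   <
      [4,7] N   <
        [4,6] S   <
          [4,5] "map" : PP\NP
          [5,6] "gave" : S\(PP\NP)
        [6,7] "some" : N\S
      [7,8] "clearly" : ((NP\PP)\(PP/NP))\N

NP\PP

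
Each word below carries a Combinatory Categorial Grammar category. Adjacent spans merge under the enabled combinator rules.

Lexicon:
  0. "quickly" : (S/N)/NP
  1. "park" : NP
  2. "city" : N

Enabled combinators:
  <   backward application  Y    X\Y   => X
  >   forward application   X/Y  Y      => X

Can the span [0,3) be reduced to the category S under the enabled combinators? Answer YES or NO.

[0,3] S   >
  [0,2] S/N   >
    [0,1] "quickly" : (S/N)/NP
    [1,2] "park" : NP
  [2,3] "city" : N

YES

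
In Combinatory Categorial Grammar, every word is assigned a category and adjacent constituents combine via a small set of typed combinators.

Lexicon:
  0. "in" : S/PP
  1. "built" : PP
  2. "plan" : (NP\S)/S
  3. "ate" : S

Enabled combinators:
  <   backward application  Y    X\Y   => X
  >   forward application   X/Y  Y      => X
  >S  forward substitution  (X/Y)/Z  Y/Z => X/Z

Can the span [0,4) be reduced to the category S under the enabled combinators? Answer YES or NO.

S/PP PP (NP\S)/S S
CKY chart[0,4] = {NP}; S ∉ chart

NO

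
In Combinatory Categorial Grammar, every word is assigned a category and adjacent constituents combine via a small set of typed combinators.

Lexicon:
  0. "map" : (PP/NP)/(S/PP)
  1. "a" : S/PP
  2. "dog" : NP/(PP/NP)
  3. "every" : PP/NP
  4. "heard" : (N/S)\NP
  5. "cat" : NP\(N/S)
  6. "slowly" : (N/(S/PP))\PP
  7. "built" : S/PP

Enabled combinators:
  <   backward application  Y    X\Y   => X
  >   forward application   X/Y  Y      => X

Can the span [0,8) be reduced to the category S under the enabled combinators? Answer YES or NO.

NO

(PP/NP)/(S/PP) S/PP NP/(PP/NP) PP/NP (N/S)\NP NP\(N/S) (N/(S/PP))\PP S/PP
CKY chart[0,8] = {N}; S ∉ chart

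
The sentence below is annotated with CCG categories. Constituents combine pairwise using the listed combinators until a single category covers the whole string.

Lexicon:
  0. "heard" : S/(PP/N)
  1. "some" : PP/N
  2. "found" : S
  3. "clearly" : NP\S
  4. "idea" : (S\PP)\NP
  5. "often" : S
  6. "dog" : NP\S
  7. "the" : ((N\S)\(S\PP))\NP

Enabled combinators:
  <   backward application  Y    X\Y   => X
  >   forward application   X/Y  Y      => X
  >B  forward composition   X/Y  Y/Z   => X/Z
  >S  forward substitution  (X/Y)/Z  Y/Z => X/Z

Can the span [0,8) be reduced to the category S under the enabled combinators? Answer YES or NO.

NO

S/(PP/N) PP/N S NP\S (S\PP)\NP S NP\S ((N\S)\(S\PP))\NP
CKY chart[0,8] = {N}; S ∉ chart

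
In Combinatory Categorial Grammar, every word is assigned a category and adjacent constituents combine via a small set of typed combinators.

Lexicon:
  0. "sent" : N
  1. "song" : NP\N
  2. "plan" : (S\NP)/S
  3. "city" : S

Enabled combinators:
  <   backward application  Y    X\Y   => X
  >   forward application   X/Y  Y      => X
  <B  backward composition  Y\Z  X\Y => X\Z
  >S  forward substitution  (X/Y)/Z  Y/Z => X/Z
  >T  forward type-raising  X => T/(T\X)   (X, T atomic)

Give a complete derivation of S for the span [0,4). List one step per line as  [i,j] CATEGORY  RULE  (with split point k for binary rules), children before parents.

[0,4] S   >
  [0,1] S/(S\N)   >T
    [0,1] "sent" : N
  [1,4] S\N   <B
    [1,2] "song" : NP\N
    [2,4] S\NP   >
      [2,3] "plan" : (S\NP)/S
      [3,4] "city" : S

[0,1] N  lex  "sent"
[0,1] S/(S\N)  >T
[1,2] NP\N  lex  "song"
[2,3] (S\NP)/S  lex  "plan"
[3,4] S  lex  "city"
[2,4] S\NP  >  k=3
[1,4] S\N  <B  k=2
[0,4] S  >  k=1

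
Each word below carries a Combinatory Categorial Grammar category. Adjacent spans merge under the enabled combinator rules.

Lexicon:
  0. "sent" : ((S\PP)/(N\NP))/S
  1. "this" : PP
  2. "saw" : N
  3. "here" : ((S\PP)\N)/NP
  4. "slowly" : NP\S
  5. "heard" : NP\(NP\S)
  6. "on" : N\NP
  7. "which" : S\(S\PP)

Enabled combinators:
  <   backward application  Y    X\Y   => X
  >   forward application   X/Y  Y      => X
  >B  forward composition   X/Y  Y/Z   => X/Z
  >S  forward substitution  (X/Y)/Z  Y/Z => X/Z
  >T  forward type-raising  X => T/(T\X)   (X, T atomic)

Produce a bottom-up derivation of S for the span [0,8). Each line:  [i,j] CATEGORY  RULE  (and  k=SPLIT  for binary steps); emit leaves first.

[0,8] S   <
  [0,7] S\PP   >
    [0,6] (S\PP)/(N\NP)   >
      [0,1] "sent" : ((S\PP)/(N\NP))/S
      [1,6] S   >
        [1,2] S/(S\PP)   >T
          [1,2] "this" : PP
        [2,6] S\PP   <
          [2,3] "saw" : N
          [3,6] (S\PP)\N   >
            [3,4] "here" : ((S\PP)\N)/NP
            [4,6] NP   <
              [4,5] "slowly" : NP\S
              [5,6] "heard" : NP\(NP\S)
    [6,7] "on" : N\NP
  [7,8] "which" : S\(S\PP)

[0,1] ((S\PP)/(N\NP))/S  lex  "sent"
[1,2] PP  lex  "this"
[1,2] S/(S\PP)  >T
[2,3] N  lex  "saw"
[3,4] ((S\PP)\N)/NP  lex  "here"
[4,5] NP\S  lex  "slowly"
[5,6] NP\(NP\S)  lex  "heard"
[4,6] NP  <  k=5
[3,6] (S\PP)\N  >  k=4
[2,6] S\PP  <  k=3
[1,6] S  >  k=2
[0,6] (S\PP)/(N\NP)  >  k=1
[6,7] N\NP  lex  "on"
[0,7] S\PP  >  k=6
[7,8] S\(S\PP)  lex  "which"
[0,8] S  <  k=7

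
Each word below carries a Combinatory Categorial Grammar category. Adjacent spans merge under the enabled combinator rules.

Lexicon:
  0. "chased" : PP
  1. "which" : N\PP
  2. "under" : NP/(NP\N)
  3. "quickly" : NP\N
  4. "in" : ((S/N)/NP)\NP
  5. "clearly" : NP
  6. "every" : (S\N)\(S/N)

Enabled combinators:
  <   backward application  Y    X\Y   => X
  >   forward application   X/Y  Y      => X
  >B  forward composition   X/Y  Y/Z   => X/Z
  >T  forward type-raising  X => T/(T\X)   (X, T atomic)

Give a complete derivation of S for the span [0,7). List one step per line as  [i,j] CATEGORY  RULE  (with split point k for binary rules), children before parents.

[0,7] S   <
  [0,2] N   >
    [0,1] N/(N\PP)   >T
      [0,1] "chased" : PP
    [1,2] "which" : N\PP
  [2,7] S\N   <
    [2,6] S/N   >
      [2,5] (S/N)/NP   <
        [2,4] NP   >
          [2,3] "under" : NP/(NP\N)
          [3,4] "quickly" : NP\N
        [4,5] "in" : ((S/N)/NP)\NP
      [5,6] "clearly" : NP
    [6,7] "every" : (S\N)\(S/N)

[0,1] PP  lex  "chased"
[0,1] N/(N\PP)  >T
[1,2] N\PP  lex  "which"
[0,2] N  >  k=1
[2,3] NP/(NP\N)  lex  "under"
[3,4] NP\N  lex  "quickly"
[2,4] NP  >  k=3
[4,5] ((S/N)/NP)\NP  lex  "in"
[2,5] (S/N)/NP  <  k=4
[5,6] NP  lex  "clearly"
[2,6] S/N  >  k=5
[6,7] (S\N)\(S/N)  lex  "every"
[2,7] S\N  <  k=6
[0,7] S  <  k=2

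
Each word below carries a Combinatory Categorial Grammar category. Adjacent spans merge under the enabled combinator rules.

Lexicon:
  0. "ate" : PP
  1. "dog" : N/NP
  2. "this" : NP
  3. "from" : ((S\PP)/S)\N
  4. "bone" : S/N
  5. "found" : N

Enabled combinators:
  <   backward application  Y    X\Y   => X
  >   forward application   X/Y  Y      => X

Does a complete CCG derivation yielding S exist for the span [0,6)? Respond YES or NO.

[0,6] S   <
  [0,1] "ate" : PP
  [1,6] S\PP   >
    [1,4] (S\PP)/S   <
      [1,3] N   >
        [1,2] "dog" : N/NP
        [2,3] "this" : NP
      [3,4] "from" : ((S\PP)/S)\N
    [4,6] S   >
      [4,5] "bone" : S/N
      [5,6] "found" : N

YES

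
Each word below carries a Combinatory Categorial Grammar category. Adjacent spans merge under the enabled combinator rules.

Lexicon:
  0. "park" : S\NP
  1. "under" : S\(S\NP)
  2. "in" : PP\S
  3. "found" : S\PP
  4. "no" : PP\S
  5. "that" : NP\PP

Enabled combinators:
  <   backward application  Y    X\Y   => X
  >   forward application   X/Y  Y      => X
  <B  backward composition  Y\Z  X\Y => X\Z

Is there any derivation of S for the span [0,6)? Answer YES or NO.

S\NP S\(S\NP) PP\S S\PP PP\S NP\PP
CKY chart[0,6] = {NP}; S ∉ chart

NO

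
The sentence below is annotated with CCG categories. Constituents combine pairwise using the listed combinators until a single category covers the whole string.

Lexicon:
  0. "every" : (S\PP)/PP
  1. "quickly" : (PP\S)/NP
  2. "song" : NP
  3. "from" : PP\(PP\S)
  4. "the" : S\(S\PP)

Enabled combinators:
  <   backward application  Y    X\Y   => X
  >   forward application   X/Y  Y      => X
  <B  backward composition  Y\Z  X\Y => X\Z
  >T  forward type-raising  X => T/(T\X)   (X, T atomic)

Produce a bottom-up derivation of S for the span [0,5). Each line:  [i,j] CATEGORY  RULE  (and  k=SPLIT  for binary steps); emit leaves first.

[0,1] (S\PP)/PP  lex  "every"
[1,2] (PP\S)/NP  lex  "quickly"
[2,3] NP  lex  "song"
[1,3] PP\S  >  k=2
[3,4] PP\(PP\S)  lex  "from"
[1,4] PP  <  k=3
[0,4] S\PP  >  k=1
[4,5] S\(S\PP)  lex  "the"
[0,5] S  <  k=4

[0,5] S   <
  [0,4] S\PP   >
    [0,1] "every" : (S\PP)/PP
    [1,4] PP   <
      [1,3] PP\S   >
        [1,2] "quickly" : (PP\S)/NP
        [2,3] "song" : NP
      [3,4] "from" : PP\(PP\S)
  [4,5] "the" : S\(S\PP)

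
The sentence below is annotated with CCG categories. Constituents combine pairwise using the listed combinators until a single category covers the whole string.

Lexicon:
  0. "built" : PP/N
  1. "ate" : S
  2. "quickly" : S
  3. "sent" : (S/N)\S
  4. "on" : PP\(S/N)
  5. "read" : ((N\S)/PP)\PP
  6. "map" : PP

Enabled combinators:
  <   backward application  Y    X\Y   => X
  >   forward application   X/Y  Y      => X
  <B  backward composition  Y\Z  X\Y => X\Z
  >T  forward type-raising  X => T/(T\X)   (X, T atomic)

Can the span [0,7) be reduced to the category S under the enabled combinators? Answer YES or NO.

NO

PP/N S S (S/N)\S PP\(S/N) ((N\S)/PP)\PP PP
CKY chart[0,7] = {N/(N\PP), NP/(NP\PP), PP, PP/(PP\PP), S/(S\PP)}; S ∉ chart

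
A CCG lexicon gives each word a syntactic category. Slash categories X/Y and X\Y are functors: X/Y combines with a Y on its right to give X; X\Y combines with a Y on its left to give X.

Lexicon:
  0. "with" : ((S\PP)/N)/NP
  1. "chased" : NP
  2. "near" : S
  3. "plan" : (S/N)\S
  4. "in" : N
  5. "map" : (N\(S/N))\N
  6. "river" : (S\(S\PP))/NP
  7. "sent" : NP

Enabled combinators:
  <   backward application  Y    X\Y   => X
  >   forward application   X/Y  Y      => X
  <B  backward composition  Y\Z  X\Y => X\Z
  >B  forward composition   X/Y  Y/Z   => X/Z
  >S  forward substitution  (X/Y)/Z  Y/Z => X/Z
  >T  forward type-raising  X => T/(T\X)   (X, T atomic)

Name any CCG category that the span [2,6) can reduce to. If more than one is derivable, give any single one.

N

[0,8] S   <
  [0,6] S\PP   >
    [0,2] (S\PP)/N   >
      [0,1] "with" : ((S\PP)/N)/NP
      [1,2] "chased" : NP
    [2,6] N   <
      [2,4] S/N   <
        [2,3] "near" : S
        [3,4] "plan" : (S/N)\S
      [4,6] N\(S/N)   <
        [4,5] "in" : N
        [5,6] "map" : (N\(S/N))\N
  [6,8] S\(S\PP)   >
    [6,7] "river" : (S\(S\PP))/NP
    [7,8] "sent" : NP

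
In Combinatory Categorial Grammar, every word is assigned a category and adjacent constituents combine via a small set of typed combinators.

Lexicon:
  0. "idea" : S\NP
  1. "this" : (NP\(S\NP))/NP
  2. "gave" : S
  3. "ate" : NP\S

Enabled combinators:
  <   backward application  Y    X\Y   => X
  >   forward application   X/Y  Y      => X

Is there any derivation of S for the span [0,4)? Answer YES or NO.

NO

S\NP (NP\(S\NP))/NP S NP\S
CKY chart[0,4] = {NP}; S ∉ chart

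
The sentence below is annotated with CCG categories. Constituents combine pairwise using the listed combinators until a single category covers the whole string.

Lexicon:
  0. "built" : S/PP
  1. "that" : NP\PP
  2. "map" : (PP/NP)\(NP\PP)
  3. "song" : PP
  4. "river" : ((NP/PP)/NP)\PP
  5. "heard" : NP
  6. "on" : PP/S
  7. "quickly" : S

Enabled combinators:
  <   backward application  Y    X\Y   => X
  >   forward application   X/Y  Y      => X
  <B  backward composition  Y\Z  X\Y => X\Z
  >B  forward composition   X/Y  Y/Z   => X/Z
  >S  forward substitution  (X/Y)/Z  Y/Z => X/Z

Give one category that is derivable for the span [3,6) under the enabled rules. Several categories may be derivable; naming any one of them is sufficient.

NP/PP

[0,8] S   >
  [0,6] S/PP   >B
    [0,1] "built" : S/PP
    [1,6] PP/PP   >B
      [1,3] PP/NP   <
        [1,2] "that" : NP\PP
        [2,3] "map" : (PP/NP)\(NP\PP)
      [3,6] NP/PP   >
        [3,5] (NP/PP)/NP   <
          [3,4] "song" : PP
          [4,5] "river" : ((NP/PP)/NP)\PP
        [5,6] "heard" : NP
  [6,8] PP   >
    [6,7] "on" : PP/S
    [7,8] "quickly" : S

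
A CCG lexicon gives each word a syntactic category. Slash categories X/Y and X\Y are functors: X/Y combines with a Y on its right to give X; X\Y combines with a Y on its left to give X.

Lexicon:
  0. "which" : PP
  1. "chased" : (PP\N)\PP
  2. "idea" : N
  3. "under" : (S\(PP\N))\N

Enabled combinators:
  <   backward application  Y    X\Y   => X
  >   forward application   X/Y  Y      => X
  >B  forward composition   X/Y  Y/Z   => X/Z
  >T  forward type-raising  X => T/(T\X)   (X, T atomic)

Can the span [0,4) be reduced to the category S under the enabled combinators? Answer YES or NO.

YES

[0,4] S   <
  [0,2] PP\N   <
    [0,1] "which" : PP
    [1,2] "chased" : (PP\N)\PP
  [2,4] S\(PP\N)   <
    [2,3] "idea" : N
    [3,4] "under" : (S\(PP\N))\N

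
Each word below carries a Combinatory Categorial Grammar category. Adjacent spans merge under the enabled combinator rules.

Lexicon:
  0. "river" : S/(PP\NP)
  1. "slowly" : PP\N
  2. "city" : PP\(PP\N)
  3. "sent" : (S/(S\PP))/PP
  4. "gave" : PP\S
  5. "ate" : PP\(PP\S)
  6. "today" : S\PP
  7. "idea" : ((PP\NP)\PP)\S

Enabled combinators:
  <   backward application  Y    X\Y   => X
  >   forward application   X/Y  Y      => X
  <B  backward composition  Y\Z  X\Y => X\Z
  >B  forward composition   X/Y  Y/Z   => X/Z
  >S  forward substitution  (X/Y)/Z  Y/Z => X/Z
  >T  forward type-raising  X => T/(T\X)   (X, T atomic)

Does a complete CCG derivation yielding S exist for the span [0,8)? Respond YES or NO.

YES

[0,8] S   >
  [0,1] "river" : S/(PP\NP)
  [1,8] PP\NP   <
    [1,3] PP   <
      [1,2] "slowly" : PP\N
      [2,3] "city" : PP\(PP\N)
    [3,8] (PP\NP)\PP   <
      [3,7] S   >
        [3,6] S/(S\PP)   >
          [3,4] "sent" : (S/(S\PP))/PP
          [4,6] PP   <
            [4,5] "gave" : PP\S
            [5,6] "ate" : PP\(PP\S)
        [6,7] "today" : S\PP
      [7,8] "idea" : ((PP\NP)\PP)\S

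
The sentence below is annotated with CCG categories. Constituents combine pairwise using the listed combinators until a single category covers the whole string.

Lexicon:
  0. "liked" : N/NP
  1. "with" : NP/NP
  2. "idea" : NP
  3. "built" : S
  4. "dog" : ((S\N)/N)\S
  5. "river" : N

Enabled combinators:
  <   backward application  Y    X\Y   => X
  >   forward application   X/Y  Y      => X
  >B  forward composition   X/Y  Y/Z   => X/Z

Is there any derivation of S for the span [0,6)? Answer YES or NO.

YES

[0,6] S   <
  [0,3] N   >
    [0,2] N/NP   >B
      [0,1] "liked" : N/NP
      [1,2] "with" : NP/NP
    [2,3] "idea" : NP
  [3,6] S\N   >
    [3,5] (S\N)/N   <
      [3,4] "built" : S
      [4,5] "dog" : ((S\N)/N)\S
    [5,6] "river" : N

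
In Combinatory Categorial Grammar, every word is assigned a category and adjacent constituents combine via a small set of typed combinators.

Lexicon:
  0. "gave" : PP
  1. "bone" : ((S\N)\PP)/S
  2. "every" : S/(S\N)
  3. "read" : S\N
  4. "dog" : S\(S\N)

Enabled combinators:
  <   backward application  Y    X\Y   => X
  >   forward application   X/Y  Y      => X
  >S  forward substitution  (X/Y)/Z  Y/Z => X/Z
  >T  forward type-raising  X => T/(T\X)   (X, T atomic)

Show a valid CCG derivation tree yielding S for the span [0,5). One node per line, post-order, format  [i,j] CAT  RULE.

[0,5] S   <
  [0,4] S\N   <
    [0,1] "gave" : PP
    [1,4] (S\N)\PP   >
      [1,2] "bone" : ((S\N)\PP)/S
      [2,4] S   >
        [2,3] "every" : S/(S\N)
        [3,4] "read" : S\N
  [4,5] "dog" : S\(S\N)

[0,1] PP  lex  "gave"
[1,2] ((S\N)\PP)/S  lex  "bone"
[2,3] S/(S\N)  lex  "every"
[3,4] S\N  lex  "read"
[2,4] S  >  k=3
[1,4] (S\N)\PP  >  k=2
[0,4] S\N  <  k=1
[4,5] S\(S\N)  lex  "dog"
[0,5] S  <  k=4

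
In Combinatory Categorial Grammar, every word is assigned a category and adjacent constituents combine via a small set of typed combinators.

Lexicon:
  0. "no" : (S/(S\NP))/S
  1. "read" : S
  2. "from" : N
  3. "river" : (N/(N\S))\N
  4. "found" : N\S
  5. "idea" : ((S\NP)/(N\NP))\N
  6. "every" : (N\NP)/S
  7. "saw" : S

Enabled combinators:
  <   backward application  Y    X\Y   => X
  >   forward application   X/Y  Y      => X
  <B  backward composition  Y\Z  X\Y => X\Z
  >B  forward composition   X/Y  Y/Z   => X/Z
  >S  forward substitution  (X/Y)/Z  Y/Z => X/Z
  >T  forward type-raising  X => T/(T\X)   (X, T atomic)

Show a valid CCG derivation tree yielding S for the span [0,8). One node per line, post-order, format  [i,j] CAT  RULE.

[0,8] S   >
  [0,2] S/(S\NP)   >
    [0,1] "no" : (S/(S\NP))/S
    [1,2] "read" : S
  [2,8] S\NP   >
    [2,6] (S\NP)/(N\NP)   <
      [2,5] N   >
        [2,4] N/(N\S)   <
          [2,3] "from" : N
          [3,4] "river" : (N/(N\S))\N
        [4,5] "found" : N\S
      [5,6] "idea" : ((S\NP)/(N\NP))\N
    [6,8] N\NP   >
      [6,7] "every" : (N\NP)/S
      [7,8] "saw" : S

[0,1] (S/(S\NP))/S  lex  "no"
[1,2] S  lex  "read"
[0,2] S/(S\NP)  >  k=1
[2,3] N  lex  "from"
[3,4] (N/(N\S))\N  lex  "river"
[2,4] N/(N\S)  <  k=3
[4,5] N\S  lex  "found"
[2,5] N  >  k=4
[5,6] ((S\NP)/(N\NP))\N  lex  "idea"
[2,6] (S\NP)/(N\NP)  <  k=5
[6,7] (N\NP)/S  lex  "every"
[7,8] S  lex  "saw"
[6,8] N\NP  >  k=7
[2,8] S\NP  >  k=6
[0,8] S  >  k=2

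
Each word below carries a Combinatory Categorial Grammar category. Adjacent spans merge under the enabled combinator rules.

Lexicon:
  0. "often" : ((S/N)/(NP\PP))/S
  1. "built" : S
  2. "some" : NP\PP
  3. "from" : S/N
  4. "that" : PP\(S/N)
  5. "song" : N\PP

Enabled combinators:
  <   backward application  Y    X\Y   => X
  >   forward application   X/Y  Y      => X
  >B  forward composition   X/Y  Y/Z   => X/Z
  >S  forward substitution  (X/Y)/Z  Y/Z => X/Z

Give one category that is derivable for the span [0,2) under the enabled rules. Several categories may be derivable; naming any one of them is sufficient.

[0,6] S   >
  [0,3] S/N   >
    [0,2] (S/N)/(NP\PP)   >
      [0,1] "often" : ((S/N)/(NP\PP))/S
      [1,2] "built" : S
    [2,3] "some" : NP\PP
  [3,6] N   <
    [3,5] PP   <
      [3,4] "from" : S/N
      [4,5] "that" : PP\(S/N)
    [5,6] "song" : N\PP

(S/N)/(NP\PP)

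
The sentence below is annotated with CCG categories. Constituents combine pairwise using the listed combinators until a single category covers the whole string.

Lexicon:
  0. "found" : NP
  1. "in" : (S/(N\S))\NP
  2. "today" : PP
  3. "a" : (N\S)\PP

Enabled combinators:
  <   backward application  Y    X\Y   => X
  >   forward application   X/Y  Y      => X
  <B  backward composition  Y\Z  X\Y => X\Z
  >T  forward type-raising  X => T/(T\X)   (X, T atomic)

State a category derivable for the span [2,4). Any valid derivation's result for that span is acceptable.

N\S

[0,4] S   >
  [0,2] S/(N\S)   <
    [0,1] "found" : NP
    [1,2] "in" : (S/(N\S))\NP
  [2,4] N\S   <
    [2,3] "today" : PP
    [3,4] "a" : (N\S)\PP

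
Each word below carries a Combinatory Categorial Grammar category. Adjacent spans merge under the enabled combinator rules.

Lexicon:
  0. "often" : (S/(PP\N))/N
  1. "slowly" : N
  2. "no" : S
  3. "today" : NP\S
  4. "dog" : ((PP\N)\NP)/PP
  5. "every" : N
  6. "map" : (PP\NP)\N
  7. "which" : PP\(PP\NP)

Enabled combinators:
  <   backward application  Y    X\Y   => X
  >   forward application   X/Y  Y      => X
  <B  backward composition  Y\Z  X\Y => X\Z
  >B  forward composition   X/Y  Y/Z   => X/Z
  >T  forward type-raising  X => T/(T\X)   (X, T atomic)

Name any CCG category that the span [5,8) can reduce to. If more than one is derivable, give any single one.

[0,8] S   >
  [0,2] S/(PP\N)   >
    [0,1] "often" : (S/(PP\N))/N
    [1,2] "slowly" : N
  [2,8] PP\N   <
    [2,4] NP   >
      [2,3] NP/(NP\S)   >T
        [2,3] "no" : S
      [3,4] "today" : NP\S
    [4,8] (PP\N)\NP   >
      [4,5] "dog" : ((PP\N)\NP)/PP
      [5,8] PP   <
        [5,6] "every" : N
        [6,8] PP\N   <B
          [6,7] "map" : (PP\NP)\N
          [7,8] "which" : PP\(PP\NP)

PP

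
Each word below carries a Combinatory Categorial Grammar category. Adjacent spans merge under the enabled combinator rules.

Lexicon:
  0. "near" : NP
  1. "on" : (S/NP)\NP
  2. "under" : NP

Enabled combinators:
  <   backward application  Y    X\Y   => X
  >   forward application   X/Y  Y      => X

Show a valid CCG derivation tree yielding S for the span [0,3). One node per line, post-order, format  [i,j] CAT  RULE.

[0,1] NP  lex  "near"
[1,2] (S/NP)\NP  lex  "on"
[0,2] S/NP  <  k=1
[2,3] NP  lex  "under"
[0,3] S  >  k=2

[0,3] S   >
  [0,2] S/NP   <
    [0,1] "near" : NP
    [1,2] "on" : (S/NP)\NP
  [2,3] "under" : NP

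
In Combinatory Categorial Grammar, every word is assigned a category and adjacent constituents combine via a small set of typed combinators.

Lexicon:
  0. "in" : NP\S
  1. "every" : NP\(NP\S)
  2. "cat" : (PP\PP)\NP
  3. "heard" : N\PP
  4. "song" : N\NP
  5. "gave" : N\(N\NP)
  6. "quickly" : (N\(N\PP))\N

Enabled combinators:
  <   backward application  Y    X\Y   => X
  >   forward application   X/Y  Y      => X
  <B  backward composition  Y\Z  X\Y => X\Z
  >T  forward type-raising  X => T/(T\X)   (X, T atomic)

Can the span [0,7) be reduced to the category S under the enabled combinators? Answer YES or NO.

NP\S NP\(NP\S) (PP\PP)\NP N\PP N\NP N\(N\NP) (N\(N\PP))\N
CKY chart[0,7] = {N, N/(N\N), NP/(NP\N), PP/(PP\N), S/(S\N)}; S ∉ chart

NO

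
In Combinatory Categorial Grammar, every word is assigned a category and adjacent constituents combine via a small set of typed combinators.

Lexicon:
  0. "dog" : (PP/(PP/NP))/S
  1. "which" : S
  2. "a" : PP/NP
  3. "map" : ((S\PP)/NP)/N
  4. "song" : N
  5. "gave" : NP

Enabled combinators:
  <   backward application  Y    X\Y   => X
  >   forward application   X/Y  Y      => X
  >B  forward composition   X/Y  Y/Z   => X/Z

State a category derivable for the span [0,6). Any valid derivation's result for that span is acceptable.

S

[0,6] S   <
  [0,3] PP   >
    [0,2] PP/(PP/NP)   >
      [0,1] "dog" : (PP/(PP/NP))/S
      [1,2] "which" : S
    [2,3] "a" : PP/NP
  [3,6] S\PP   >
    [3,5] (S\PP)/NP   >
      [3,4] "map" : ((S\PP)/NP)/N
      [4,5] "song" : N
    [5,6] "gave" : NP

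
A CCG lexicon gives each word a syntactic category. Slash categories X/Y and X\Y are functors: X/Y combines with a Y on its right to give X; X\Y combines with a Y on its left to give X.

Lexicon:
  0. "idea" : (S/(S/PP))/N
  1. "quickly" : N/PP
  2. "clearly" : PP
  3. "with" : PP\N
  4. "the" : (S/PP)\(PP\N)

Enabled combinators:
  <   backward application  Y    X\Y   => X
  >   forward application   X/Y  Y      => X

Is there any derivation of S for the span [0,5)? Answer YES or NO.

[0,5] S   >
  [0,3] S/(S/PP)   >
    [0,1] "idea" : (S/(S/PP))/N
    [1,3] N   >
      [1,2] "quickly" : N/PP
      [2,3] "clearly" : PP
  [3,5] S/PP   <
    [3,4] "with" : PP\N
    [4,5] "the" : (S/PP)\(PP\N)

YES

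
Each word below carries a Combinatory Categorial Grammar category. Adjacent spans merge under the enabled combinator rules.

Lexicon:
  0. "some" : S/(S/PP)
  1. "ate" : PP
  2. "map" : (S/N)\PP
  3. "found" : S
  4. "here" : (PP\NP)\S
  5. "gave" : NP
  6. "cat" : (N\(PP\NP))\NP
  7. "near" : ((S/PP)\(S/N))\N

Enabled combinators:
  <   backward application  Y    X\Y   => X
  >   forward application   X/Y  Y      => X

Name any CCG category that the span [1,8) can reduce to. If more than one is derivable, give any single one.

S/PP

[0,8] S   >
  [0,1] "some" : S/(S/PP)
  [1,8] S/PP   <
    [1,3] S/N   <
      [1,2] "ate" : PP
      [2,3] "map" : (S/N)\PP
    [3,8] (S/PP)\(S/N)   <
      [3,7] N   <
        [3,5] PP\NP   <
          [3,4] "found" : S
          [4,5] "here" : (PP\NP)\S
        [5,7] N\(PP\NP)   <
          [5,6] "gave" : NP
          [6,7] "cat" : (N\(PP\NP))\NP
      [7,8] "near" : ((S/PP)\(S/N))\N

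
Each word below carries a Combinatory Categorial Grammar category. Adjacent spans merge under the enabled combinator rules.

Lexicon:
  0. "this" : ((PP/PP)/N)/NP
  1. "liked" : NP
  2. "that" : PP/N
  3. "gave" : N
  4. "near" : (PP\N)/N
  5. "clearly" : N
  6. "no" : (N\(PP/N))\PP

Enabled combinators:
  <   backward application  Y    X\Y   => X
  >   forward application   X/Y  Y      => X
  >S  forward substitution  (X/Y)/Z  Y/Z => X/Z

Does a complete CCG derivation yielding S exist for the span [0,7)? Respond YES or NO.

NO

((PP/PP)/N)/NP NP PP/N N (PP\N)/N N (N\(PP/N))\PP
CKY chart[0,7] = {N, PP/PP}; S ∉ chart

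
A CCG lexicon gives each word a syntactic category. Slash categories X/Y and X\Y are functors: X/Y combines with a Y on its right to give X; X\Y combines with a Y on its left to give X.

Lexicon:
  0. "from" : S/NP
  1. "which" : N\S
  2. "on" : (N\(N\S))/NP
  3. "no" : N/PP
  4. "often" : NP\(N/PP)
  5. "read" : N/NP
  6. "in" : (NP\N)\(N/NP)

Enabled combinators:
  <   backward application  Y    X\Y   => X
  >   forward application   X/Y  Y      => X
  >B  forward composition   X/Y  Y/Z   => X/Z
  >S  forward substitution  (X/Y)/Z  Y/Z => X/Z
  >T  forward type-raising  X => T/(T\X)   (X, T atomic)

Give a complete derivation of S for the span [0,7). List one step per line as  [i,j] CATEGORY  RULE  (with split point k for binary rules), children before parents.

[0,1] S/NP  lex  "from"
[1,2] N\S  lex  "which"
[2,3] (N\(N\S))/NP  lex  "on"
[3,4] N/PP  lex  "no"
[4,5] NP\(N/PP)  lex  "often"
[3,5] NP  <  k=4
[2,5] N\(N\S)  >  k=3
[1,5] N  <  k=2
[5,6] N/NP  lex  "read"
[6,7] (NP\N)\(N/NP)  lex  "in"
[5,7] NP\N  <  k=6
[1,7] NP  <  k=5
[0,7] S  >  k=1

[0,7] S   >
  [0,1] "from" : S/NP
  [1,7] NP   <
    [1,5] N   <
      [1,2] "which" : N\S
      [2,5] N\(N\S)   >
        [2,3] "on" : (N\(N\S))/NP
        [3,5] NP   <
          [3,4] "no" : N/PP
          [4,5] "often" : NP\(N/PP)
    [5,7] NP\N   <
      [5,6] "read" : N/NP
      [6,7] "in" : (NP\N)\(N/NP)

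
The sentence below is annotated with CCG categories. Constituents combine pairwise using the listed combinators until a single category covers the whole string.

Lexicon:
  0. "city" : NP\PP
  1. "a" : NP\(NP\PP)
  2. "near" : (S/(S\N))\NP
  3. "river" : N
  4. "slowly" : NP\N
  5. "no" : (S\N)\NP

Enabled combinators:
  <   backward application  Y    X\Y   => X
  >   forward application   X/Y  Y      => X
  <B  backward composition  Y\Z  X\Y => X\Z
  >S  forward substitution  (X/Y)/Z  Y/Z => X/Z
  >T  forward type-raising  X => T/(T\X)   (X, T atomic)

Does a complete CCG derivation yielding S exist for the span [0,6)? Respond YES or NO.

YES

[0,6] S   >
  [0,3] S/(S\N)   <
    [0,2] NP   <
      [0,1] "city" : NP\PP
      [1,2] "a" : NP\(NP\PP)
    [2,3] "near" : (S/(S\N))\NP
  [3,6] S\N   <
    [3,5] NP   <
      [3,4] "river" : N
      [4,5] "slowly" : NP\N
    [5,6] "no" : (S\N)\NP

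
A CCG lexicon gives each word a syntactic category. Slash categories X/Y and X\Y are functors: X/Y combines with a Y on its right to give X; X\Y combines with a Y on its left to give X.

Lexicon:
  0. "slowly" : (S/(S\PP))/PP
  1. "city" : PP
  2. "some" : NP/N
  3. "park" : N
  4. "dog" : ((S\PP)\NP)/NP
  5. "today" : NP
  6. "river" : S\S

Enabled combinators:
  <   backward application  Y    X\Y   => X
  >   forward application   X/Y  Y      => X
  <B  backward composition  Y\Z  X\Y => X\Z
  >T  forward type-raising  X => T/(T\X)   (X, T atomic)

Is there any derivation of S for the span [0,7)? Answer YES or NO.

[0,7] S   >
  [0,2] S/(S\PP)   >
    [0,1] "slowly" : (S/(S\PP))/PP
    [1,2] "city" : PP
  [2,7] S\PP   <B
    [2,6] S\PP   <
      [2,4] NP   >
        [2,3] "some" : NP/N
        [3,4] "park" : N
      [4,6] (S\PP)\NP   >
        [4,5] "dog" : ((S\PP)\NP)/NP
        [5,6] "today" : NP
    [6,7] "river" : S\S

YES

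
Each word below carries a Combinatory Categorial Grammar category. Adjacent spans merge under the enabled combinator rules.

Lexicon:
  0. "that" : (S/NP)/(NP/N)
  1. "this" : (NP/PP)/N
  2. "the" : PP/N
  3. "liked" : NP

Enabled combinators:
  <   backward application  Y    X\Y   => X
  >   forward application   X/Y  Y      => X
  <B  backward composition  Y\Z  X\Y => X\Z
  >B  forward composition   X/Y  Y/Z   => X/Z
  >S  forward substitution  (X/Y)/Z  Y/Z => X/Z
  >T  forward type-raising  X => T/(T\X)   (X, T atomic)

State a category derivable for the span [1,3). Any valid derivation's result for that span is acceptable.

[0,4] S   >
  [0,3] S/NP   >
    [0,1] "that" : (S/NP)/(NP/N)
    [1,3] NP/N   >S
      [1,2] "this" : (NP/PP)/N
      [2,3] "the" : PP/N
  [3,4] "liked" : NP

NP/N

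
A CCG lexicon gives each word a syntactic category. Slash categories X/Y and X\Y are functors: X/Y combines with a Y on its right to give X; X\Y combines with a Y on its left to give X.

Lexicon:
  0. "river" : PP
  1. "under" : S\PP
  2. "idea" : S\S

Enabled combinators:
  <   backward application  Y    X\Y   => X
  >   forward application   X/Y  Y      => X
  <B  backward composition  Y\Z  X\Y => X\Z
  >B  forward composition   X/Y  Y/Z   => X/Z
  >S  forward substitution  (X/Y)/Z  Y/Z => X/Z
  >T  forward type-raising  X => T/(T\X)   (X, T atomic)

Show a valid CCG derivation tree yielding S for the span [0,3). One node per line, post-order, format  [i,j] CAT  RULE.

[0,1] PP  lex  "river"
[0,1] S/(S\PP)  >T
[1,2] S\PP  lex  "under"
[2,3] S\S  lex  "idea"
[1,3] S\PP  <B  k=2
[0,3] S  >  k=1

[0,3] S   >
  [0,1] S/(S\PP)   >T
    [0,1] "river" : PP
  [1,3] S\PP   <B
    [1,2] "under" : S\PP
    [2,3] "idea" : S\S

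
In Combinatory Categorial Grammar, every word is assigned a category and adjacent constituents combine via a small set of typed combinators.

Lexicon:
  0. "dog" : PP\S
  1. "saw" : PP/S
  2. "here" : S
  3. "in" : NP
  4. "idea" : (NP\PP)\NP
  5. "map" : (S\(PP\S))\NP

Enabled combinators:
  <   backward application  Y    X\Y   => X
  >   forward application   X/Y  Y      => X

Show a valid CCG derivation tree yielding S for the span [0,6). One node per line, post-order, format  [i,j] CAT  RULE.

[0,1] PP\S  lex  "dog"
[1,2] PP/S  lex  "saw"
[2,3] S  lex  "here"
[1,3] PP  >  k=2
[3,4] NP  lex  "in"
[4,5] (NP\PP)\NP  lex  "idea"
[3,5] NP\PP  <  k=4
[1,5] NP  <  k=3
[5,6] (S\(PP\S))\NP  lex  "map"
[1,6] S\(PP\S)  <  k=5
[0,6] S  <  k=1

[0,6] S   <
  [0,1] "dog" : PP\S
  [1,6] S\(PP\S)   <
    [1,5] NP   <
      [1,3] PP   >
        [1,2] "saw" : PP/S
        [2,3] "here" : S
      [3,5] NP\PP   <
        [3,4] "in" : NP
        [4,5] "idea" : (NP\PP)\NP
    [5,6] "map" : (S\(PP\S))\NP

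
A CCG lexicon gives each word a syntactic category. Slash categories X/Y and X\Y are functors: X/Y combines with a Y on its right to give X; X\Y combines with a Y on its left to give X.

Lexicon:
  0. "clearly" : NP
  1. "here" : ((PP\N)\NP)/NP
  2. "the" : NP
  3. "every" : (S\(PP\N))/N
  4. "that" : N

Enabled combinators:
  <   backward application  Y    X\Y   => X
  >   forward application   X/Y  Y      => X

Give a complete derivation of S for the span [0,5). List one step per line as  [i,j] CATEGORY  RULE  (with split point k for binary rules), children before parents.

[0,1] NP  lex  "clearly"
[1,2] ((PP\N)\NP)/NP  lex  "here"
[2,3] NP  lex  "the"
[1,3] (PP\N)\NP  >  k=2
[0,3] PP\N  <  k=1
[3,4] (S\(PP\N))/N  lex  "every"
[4,5] N  lex  "that"
[3,5] S\(PP\N)  >  k=4
[0,5] S  <  k=3

[0,5] S   <
  [0,3] PP\N   <
    [0,1] "clearly" : NP
    [1,3] (PP\N)\NP   >
      [1,2] "here" : ((PP\N)\NP)/NP
      [2,3] "the" : NP
  [3,5] S\(PP\N)   >
    [3,4] "every" : (S\(PP\N))/N
    [4,5] "that" : N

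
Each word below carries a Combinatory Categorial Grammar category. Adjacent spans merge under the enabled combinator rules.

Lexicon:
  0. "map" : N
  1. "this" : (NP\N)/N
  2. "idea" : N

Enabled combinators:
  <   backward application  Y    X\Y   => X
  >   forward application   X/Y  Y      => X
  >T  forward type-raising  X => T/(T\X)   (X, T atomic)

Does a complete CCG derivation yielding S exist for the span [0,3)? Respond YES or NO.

N (NP\N)/N N
CKY chart[0,3] = {N/(N\NP), NP, NP/(NP\NP), PP/(PP\NP), S/(S\NP)}; S ∉ chart

NO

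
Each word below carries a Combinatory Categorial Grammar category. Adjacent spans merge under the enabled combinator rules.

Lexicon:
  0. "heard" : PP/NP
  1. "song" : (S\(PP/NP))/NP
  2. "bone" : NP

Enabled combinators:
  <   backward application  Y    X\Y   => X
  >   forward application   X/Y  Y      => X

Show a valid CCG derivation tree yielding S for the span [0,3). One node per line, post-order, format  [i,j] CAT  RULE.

[0,1] PP/NP  lex  "heard"
[1,2] (S\(PP/NP))/NP  lex  "song"
[2,3] NP  lex  "bone"
[1,3] S\(PP/NP)  >  k=2
[0,3] S  <  k=1

[0,3] S   <
  [0,1] "heard" : PP/NP
  [1,3] S\(PP/NP)   >
    [1,2] "song" : (S\(PP/NP))/NP
    [2,3] "bone" : NP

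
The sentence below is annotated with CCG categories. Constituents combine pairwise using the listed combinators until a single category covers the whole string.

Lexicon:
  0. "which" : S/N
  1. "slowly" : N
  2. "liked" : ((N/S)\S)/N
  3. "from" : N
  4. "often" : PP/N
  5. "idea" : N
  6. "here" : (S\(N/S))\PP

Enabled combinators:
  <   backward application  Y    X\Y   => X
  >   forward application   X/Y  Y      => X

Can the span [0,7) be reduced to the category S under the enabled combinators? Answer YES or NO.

YES

[0,7] S   <
  [0,4] N/S   <
    [0,2] S   >
      [0,1] "which" : S/N
      [1,2] "slowly" : N
    [2,4] (N/S)\S   >
      [2,3] "liked" : ((N/S)\S)/N
      [3,4] "from" : N
  [4,7] S\(N/S)   <
    [4,6] PP   >
      [4,5] "often" : PP/N
      [5,6] "idea" : N
    [6,7] "here" : (S\(N/S))\PP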